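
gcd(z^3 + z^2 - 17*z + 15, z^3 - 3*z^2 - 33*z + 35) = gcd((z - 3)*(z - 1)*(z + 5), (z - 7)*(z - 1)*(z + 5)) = z^2 + 4*z - 5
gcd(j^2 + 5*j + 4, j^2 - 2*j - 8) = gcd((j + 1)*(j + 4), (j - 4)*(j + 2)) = 1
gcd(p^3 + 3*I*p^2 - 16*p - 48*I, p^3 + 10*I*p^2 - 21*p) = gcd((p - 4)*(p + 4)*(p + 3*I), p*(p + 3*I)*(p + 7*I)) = p + 3*I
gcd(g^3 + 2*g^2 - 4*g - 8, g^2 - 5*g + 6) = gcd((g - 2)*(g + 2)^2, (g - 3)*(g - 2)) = g - 2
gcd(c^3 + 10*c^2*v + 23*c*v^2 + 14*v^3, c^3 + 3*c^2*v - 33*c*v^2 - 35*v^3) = c^2 + 8*c*v + 7*v^2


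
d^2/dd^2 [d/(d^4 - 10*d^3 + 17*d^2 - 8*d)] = 2*(6*d^2 - 68*d + 209)/(d^7 - 28*d^6 + 294*d^5 - 1428*d^4 + 3297*d^3 - 3864*d^2 + 2240*d - 512)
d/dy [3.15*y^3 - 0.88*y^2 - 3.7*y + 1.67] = 9.45*y^2 - 1.76*y - 3.7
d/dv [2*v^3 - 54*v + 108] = 6*v^2 - 54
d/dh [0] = 0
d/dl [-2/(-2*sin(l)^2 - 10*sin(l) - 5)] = -4*(2*sin(l) + 5)*cos(l)/(10*sin(l) - cos(2*l) + 6)^2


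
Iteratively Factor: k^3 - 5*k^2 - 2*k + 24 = (k - 4)*(k^2 - k - 6) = (k - 4)*(k + 2)*(k - 3)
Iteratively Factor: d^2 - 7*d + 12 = (d - 4)*(d - 3)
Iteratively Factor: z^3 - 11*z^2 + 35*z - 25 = (z - 5)*(z^2 - 6*z + 5) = (z - 5)*(z - 1)*(z - 5)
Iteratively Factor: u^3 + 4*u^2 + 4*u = (u)*(u^2 + 4*u + 4) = u*(u + 2)*(u + 2)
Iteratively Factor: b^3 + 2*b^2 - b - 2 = (b - 1)*(b^2 + 3*b + 2) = (b - 1)*(b + 1)*(b + 2)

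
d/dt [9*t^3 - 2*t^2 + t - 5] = 27*t^2 - 4*t + 1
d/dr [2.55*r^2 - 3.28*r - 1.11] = 5.1*r - 3.28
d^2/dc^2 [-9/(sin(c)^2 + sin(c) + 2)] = 9*(4*sin(c)^4 + 3*sin(c)^3 - 13*sin(c)^2 - 8*sin(c) + 2)/(sin(c)^2 + sin(c) + 2)^3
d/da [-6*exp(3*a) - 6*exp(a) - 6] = (-18*exp(2*a) - 6)*exp(a)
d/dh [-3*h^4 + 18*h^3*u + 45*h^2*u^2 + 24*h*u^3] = -12*h^3 + 54*h^2*u + 90*h*u^2 + 24*u^3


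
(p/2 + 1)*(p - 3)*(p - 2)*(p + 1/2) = p^4/2 - 5*p^3/4 - 11*p^2/4 + 5*p + 3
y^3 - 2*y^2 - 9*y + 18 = (y - 3)*(y - 2)*(y + 3)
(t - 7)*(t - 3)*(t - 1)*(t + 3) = t^4 - 8*t^3 - 2*t^2 + 72*t - 63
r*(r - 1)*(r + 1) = r^3 - r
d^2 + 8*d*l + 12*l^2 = (d + 2*l)*(d + 6*l)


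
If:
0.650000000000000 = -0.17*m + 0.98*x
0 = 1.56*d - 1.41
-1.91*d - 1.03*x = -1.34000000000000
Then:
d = 0.90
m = -5.99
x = -0.38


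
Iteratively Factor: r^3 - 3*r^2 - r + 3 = (r - 3)*(r^2 - 1) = (r - 3)*(r + 1)*(r - 1)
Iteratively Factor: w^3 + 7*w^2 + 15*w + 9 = (w + 3)*(w^2 + 4*w + 3) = (w + 3)^2*(w + 1)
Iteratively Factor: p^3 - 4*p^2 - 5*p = (p + 1)*(p^2 - 5*p) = (p - 5)*(p + 1)*(p)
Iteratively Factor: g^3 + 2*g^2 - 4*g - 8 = (g + 2)*(g^2 - 4) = (g + 2)^2*(g - 2)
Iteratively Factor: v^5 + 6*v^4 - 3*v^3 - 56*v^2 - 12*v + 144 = (v + 3)*(v^4 + 3*v^3 - 12*v^2 - 20*v + 48) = (v - 2)*(v + 3)*(v^3 + 5*v^2 - 2*v - 24) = (v - 2)*(v + 3)^2*(v^2 + 2*v - 8) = (v - 2)^2*(v + 3)^2*(v + 4)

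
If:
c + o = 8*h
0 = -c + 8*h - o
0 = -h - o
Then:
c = -9*o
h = -o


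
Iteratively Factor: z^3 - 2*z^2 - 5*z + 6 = (z + 2)*(z^2 - 4*z + 3) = (z - 3)*(z + 2)*(z - 1)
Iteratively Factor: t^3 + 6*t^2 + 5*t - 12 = (t + 4)*(t^2 + 2*t - 3) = (t - 1)*(t + 4)*(t + 3)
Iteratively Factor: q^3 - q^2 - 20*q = (q)*(q^2 - q - 20) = q*(q + 4)*(q - 5)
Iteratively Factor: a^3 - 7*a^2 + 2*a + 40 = (a - 4)*(a^2 - 3*a - 10) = (a - 5)*(a - 4)*(a + 2)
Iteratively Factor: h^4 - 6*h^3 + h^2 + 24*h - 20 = (h - 2)*(h^3 - 4*h^2 - 7*h + 10) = (h - 2)*(h + 2)*(h^2 - 6*h + 5) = (h - 5)*(h - 2)*(h + 2)*(h - 1)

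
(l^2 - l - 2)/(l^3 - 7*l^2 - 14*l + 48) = (l + 1)/(l^2 - 5*l - 24)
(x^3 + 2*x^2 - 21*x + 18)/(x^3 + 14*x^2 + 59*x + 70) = (x^3 + 2*x^2 - 21*x + 18)/(x^3 + 14*x^2 + 59*x + 70)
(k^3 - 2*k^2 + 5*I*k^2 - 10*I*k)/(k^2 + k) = (k^2 + k*(-2 + 5*I) - 10*I)/(k + 1)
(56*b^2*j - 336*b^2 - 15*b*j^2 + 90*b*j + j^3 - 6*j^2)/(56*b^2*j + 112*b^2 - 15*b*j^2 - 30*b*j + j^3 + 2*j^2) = (j - 6)/(j + 2)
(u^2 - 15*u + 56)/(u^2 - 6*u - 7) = (u - 8)/(u + 1)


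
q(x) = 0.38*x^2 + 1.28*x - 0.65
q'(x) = 0.76*x + 1.28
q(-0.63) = -1.31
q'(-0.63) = 0.80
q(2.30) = 4.30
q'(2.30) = 3.03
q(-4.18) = 0.64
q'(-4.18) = -1.90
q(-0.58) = -1.26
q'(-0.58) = 0.84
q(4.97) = 15.10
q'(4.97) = 5.06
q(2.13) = 3.80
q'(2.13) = 2.90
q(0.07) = -0.56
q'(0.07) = 1.33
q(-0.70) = -1.36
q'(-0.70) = 0.75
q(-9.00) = 18.61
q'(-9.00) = -5.56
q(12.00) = 69.43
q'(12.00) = 10.40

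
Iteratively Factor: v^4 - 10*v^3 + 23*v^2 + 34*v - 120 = (v - 5)*(v^3 - 5*v^2 - 2*v + 24) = (v - 5)*(v + 2)*(v^2 - 7*v + 12) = (v - 5)*(v - 4)*(v + 2)*(v - 3)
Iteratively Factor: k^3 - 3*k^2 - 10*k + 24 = (k - 4)*(k^2 + k - 6) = (k - 4)*(k + 3)*(k - 2)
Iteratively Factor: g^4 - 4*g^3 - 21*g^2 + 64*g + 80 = (g - 4)*(g^3 - 21*g - 20) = (g - 4)*(g + 4)*(g^2 - 4*g - 5) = (g - 5)*(g - 4)*(g + 4)*(g + 1)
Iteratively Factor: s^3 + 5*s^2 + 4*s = (s + 4)*(s^2 + s) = s*(s + 4)*(s + 1)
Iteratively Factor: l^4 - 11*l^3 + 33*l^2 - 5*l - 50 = (l + 1)*(l^3 - 12*l^2 + 45*l - 50) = (l - 5)*(l + 1)*(l^2 - 7*l + 10) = (l - 5)^2*(l + 1)*(l - 2)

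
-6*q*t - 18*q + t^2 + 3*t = (-6*q + t)*(t + 3)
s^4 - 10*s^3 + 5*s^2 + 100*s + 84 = (s - 7)*(s - 6)*(s + 1)*(s + 2)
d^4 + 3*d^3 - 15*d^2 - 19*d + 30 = (d - 3)*(d - 1)*(d + 2)*(d + 5)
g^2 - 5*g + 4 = (g - 4)*(g - 1)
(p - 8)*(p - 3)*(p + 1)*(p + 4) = p^4 - 6*p^3 - 27*p^2 + 76*p + 96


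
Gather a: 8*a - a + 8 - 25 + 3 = 7*a - 14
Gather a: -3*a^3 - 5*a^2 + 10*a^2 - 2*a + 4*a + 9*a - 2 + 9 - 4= -3*a^3 + 5*a^2 + 11*a + 3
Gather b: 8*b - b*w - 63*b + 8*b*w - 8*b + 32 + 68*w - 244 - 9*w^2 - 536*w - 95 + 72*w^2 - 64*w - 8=b*(7*w - 63) + 63*w^2 - 532*w - 315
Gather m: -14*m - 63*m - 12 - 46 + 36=-77*m - 22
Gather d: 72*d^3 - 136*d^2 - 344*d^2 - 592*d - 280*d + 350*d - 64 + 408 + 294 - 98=72*d^3 - 480*d^2 - 522*d + 540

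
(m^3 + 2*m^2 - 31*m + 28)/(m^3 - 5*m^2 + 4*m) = (m + 7)/m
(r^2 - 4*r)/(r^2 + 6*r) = (r - 4)/(r + 6)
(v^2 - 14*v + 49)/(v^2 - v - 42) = (v - 7)/(v + 6)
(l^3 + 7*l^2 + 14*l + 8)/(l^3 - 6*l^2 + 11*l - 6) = (l^3 + 7*l^2 + 14*l + 8)/(l^3 - 6*l^2 + 11*l - 6)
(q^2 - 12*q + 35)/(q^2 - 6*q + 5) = (q - 7)/(q - 1)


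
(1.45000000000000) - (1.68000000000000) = -0.230000000000000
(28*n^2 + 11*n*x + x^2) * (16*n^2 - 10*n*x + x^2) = 448*n^4 - 104*n^3*x - 66*n^2*x^2 + n*x^3 + x^4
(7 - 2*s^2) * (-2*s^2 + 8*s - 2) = 4*s^4 - 16*s^3 - 10*s^2 + 56*s - 14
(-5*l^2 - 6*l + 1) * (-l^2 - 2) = 5*l^4 + 6*l^3 + 9*l^2 + 12*l - 2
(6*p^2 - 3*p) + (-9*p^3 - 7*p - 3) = -9*p^3 + 6*p^2 - 10*p - 3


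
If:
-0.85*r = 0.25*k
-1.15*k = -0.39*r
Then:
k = 0.00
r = 0.00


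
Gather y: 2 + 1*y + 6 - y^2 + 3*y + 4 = -y^2 + 4*y + 12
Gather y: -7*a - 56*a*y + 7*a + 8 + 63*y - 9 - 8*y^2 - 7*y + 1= -8*y^2 + y*(56 - 56*a)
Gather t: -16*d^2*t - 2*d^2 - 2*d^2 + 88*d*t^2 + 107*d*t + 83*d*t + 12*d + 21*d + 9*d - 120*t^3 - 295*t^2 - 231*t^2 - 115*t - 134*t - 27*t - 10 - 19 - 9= -4*d^2 + 42*d - 120*t^3 + t^2*(88*d - 526) + t*(-16*d^2 + 190*d - 276) - 38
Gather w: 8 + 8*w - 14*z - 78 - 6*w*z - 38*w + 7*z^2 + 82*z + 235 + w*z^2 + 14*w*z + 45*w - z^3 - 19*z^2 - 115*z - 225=w*(z^2 + 8*z + 15) - z^3 - 12*z^2 - 47*z - 60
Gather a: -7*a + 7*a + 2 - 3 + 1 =0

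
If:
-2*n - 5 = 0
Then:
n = -5/2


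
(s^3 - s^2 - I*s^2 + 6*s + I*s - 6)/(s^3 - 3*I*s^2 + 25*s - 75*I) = (s^2 + s*(-1 + 2*I) - 2*I)/(s^2 + 25)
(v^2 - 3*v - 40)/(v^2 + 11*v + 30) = (v - 8)/(v + 6)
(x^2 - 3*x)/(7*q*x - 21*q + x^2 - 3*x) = x/(7*q + x)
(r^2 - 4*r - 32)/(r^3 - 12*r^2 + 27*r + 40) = (r + 4)/(r^2 - 4*r - 5)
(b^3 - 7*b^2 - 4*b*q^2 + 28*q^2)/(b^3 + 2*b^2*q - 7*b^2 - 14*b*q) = (b - 2*q)/b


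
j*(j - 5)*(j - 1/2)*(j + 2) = j^4 - 7*j^3/2 - 17*j^2/2 + 5*j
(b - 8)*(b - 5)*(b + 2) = b^3 - 11*b^2 + 14*b + 80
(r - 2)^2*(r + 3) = r^3 - r^2 - 8*r + 12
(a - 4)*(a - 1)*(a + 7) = a^3 + 2*a^2 - 31*a + 28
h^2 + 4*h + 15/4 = (h + 3/2)*(h + 5/2)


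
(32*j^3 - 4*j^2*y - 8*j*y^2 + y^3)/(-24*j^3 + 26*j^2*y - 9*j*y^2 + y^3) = (-16*j^2 - 6*j*y + y^2)/(12*j^2 - 7*j*y + y^2)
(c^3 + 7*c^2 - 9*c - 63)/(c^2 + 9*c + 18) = (c^2 + 4*c - 21)/(c + 6)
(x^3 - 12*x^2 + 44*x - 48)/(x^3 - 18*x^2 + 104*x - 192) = (x - 2)/(x - 8)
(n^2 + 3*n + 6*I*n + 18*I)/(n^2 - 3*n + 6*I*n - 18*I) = (n + 3)/(n - 3)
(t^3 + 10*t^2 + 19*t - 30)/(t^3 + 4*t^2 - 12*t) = (t^2 + 4*t - 5)/(t*(t - 2))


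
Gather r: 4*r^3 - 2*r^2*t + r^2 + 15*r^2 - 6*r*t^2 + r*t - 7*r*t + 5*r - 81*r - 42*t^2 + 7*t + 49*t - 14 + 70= 4*r^3 + r^2*(16 - 2*t) + r*(-6*t^2 - 6*t - 76) - 42*t^2 + 56*t + 56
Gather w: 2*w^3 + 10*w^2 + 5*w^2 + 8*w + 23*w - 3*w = 2*w^3 + 15*w^2 + 28*w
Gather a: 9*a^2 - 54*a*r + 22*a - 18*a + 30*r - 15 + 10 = 9*a^2 + a*(4 - 54*r) + 30*r - 5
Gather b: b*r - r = b*r - r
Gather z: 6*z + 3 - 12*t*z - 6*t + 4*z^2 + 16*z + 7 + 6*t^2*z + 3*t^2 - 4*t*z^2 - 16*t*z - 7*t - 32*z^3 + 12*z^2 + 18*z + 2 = 3*t^2 - 13*t - 32*z^3 + z^2*(16 - 4*t) + z*(6*t^2 - 28*t + 40) + 12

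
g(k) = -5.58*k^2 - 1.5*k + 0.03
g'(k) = -11.16*k - 1.5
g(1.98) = -24.82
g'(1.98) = -23.60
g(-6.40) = -218.93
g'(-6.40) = 69.92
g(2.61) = -41.90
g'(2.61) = -30.63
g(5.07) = -151.01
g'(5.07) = -58.08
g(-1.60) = -11.85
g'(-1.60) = 16.36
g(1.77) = -20.11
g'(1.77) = -21.25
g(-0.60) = -1.08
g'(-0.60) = 5.20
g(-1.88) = -16.87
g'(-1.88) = 19.48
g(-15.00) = -1232.97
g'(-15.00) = 165.90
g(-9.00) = -438.45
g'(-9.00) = 98.94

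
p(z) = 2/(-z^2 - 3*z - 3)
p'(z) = 2*(2*z + 3)/(-z^2 - 3*z - 3)^2 = 2*(2*z + 3)/(z^2 + 3*z + 3)^2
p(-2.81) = -0.81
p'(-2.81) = -0.86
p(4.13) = -0.06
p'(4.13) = 0.02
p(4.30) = -0.06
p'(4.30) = 0.02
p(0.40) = -0.46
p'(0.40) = 0.40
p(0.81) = -0.33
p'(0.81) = 0.25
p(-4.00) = -0.29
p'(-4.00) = -0.20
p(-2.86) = -0.77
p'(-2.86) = -0.80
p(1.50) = -0.21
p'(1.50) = 0.13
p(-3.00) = -0.67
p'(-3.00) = -0.67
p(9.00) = -0.02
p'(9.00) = 0.00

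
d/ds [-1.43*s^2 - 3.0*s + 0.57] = -2.86*s - 3.0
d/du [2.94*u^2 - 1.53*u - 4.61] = 5.88*u - 1.53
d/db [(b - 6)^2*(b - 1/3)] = (b/3 - 2)*(9*b - 20)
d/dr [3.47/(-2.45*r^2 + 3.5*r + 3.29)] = (17.003*r - 12.145)/(-2.45*r^2 + 3.5*r + 3.29)^2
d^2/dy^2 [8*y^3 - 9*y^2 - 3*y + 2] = 48*y - 18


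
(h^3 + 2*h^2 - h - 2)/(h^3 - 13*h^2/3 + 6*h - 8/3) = 3*(h^2 + 3*h + 2)/(3*h^2 - 10*h + 8)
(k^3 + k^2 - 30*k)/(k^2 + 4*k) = (k^2 + k - 30)/(k + 4)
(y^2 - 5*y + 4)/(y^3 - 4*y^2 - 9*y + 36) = (y - 1)/(y^2 - 9)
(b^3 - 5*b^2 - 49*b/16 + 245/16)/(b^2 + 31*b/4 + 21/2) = (4*b^2 - 27*b + 35)/(4*(b + 6))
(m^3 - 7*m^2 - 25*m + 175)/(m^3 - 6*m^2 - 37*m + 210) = (m + 5)/(m + 6)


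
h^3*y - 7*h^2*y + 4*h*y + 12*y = (h - 6)*(h - 2)*(h*y + y)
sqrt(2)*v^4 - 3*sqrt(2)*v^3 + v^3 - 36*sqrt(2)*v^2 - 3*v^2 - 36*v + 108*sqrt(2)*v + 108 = (v - 6)*(v - 3)*(v + 6)*(sqrt(2)*v + 1)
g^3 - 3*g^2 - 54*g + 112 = (g - 8)*(g - 2)*(g + 7)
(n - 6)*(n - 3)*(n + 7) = n^3 - 2*n^2 - 45*n + 126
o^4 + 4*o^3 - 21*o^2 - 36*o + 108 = (o - 3)*(o - 2)*(o + 3)*(o + 6)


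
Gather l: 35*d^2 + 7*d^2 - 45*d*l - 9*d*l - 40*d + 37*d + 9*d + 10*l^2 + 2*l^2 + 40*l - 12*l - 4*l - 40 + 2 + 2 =42*d^2 + 6*d + 12*l^2 + l*(24 - 54*d) - 36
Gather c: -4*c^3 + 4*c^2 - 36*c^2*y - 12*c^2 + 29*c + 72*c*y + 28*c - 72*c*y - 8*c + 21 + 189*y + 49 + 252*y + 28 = -4*c^3 + c^2*(-36*y - 8) + 49*c + 441*y + 98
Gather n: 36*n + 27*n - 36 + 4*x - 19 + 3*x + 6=63*n + 7*x - 49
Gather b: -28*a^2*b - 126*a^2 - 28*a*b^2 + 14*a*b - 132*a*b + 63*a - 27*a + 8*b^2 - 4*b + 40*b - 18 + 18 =-126*a^2 + 36*a + b^2*(8 - 28*a) + b*(-28*a^2 - 118*a + 36)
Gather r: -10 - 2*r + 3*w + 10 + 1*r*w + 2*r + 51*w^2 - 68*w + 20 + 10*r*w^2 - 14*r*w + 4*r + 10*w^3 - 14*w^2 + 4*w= r*(10*w^2 - 13*w + 4) + 10*w^3 + 37*w^2 - 61*w + 20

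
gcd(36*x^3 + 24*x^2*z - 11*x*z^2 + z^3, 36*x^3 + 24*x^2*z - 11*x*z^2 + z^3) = 36*x^3 + 24*x^2*z - 11*x*z^2 + z^3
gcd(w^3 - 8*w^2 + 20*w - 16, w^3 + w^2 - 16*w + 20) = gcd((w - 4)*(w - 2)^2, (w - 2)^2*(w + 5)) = w^2 - 4*w + 4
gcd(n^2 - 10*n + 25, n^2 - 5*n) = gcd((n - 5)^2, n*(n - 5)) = n - 5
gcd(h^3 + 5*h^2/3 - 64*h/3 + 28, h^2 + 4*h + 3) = 1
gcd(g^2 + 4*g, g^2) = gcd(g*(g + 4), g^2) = g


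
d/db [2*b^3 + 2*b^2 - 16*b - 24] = 6*b^2 + 4*b - 16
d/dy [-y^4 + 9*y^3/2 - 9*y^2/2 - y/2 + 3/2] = -4*y^3 + 27*y^2/2 - 9*y - 1/2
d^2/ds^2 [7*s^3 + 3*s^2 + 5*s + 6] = 42*s + 6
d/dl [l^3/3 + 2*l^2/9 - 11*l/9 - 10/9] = l^2 + 4*l/9 - 11/9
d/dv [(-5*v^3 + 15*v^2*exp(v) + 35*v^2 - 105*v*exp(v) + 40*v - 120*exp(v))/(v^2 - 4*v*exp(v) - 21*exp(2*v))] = 5*((-v^2 + 4*v*exp(v) + 21*exp(2*v))*(-3*v^2*exp(v) + 3*v^2 + 15*v*exp(v) - 14*v + 45*exp(v) - 8) - 2*(2*v*exp(v) - v + 21*exp(2*v) + 2*exp(v))*(v^3 - 3*v^2*exp(v) - 7*v^2 + 21*v*exp(v) - 8*v + 24*exp(v)))/(-v^2 + 4*v*exp(v) + 21*exp(2*v))^2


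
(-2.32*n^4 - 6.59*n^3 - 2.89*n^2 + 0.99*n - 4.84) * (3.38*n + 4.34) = -7.8416*n^5 - 32.343*n^4 - 38.3688*n^3 - 9.1964*n^2 - 12.0626*n - 21.0056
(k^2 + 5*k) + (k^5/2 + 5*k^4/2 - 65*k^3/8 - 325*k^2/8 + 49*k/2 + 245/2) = k^5/2 + 5*k^4/2 - 65*k^3/8 - 317*k^2/8 + 59*k/2 + 245/2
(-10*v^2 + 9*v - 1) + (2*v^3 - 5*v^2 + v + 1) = 2*v^3 - 15*v^2 + 10*v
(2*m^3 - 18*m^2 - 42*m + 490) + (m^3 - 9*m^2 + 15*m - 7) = 3*m^3 - 27*m^2 - 27*m + 483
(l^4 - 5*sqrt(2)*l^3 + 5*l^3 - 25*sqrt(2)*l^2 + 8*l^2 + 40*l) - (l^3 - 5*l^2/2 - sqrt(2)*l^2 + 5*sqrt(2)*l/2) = l^4 - 5*sqrt(2)*l^3 + 4*l^3 - 24*sqrt(2)*l^2 + 21*l^2/2 - 5*sqrt(2)*l/2 + 40*l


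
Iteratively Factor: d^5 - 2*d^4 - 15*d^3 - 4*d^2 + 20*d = (d + 2)*(d^4 - 4*d^3 - 7*d^2 + 10*d) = (d - 5)*(d + 2)*(d^3 + d^2 - 2*d) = (d - 5)*(d - 1)*(d + 2)*(d^2 + 2*d) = (d - 5)*(d - 1)*(d + 2)^2*(d)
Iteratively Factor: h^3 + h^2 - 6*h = (h - 2)*(h^2 + 3*h) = (h - 2)*(h + 3)*(h)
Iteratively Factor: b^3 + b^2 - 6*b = (b + 3)*(b^2 - 2*b) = b*(b + 3)*(b - 2)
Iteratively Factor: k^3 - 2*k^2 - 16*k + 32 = (k - 4)*(k^2 + 2*k - 8) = (k - 4)*(k + 4)*(k - 2)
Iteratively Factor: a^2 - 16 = (a + 4)*(a - 4)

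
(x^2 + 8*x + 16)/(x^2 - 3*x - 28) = (x + 4)/(x - 7)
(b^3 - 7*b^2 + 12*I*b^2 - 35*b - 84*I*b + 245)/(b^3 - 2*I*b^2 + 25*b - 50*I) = (b^2 + 7*b*(-1 + I) - 49*I)/(b^2 - 7*I*b - 10)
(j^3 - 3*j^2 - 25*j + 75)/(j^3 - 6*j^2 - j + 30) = (j + 5)/(j + 2)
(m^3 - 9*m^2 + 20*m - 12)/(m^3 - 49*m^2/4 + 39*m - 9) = 4*(m^2 - 3*m + 2)/(4*m^2 - 25*m + 6)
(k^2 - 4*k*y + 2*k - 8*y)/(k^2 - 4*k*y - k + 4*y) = (k + 2)/(k - 1)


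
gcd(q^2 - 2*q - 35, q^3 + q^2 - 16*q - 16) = 1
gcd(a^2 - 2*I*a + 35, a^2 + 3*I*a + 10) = a + 5*I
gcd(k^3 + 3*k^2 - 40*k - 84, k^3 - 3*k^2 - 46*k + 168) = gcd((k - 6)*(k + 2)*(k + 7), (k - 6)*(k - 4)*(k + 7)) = k^2 + k - 42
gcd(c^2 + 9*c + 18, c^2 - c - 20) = 1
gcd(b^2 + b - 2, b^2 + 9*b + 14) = b + 2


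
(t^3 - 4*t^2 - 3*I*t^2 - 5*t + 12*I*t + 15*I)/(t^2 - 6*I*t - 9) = (t^2 - 4*t - 5)/(t - 3*I)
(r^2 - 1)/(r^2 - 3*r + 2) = (r + 1)/(r - 2)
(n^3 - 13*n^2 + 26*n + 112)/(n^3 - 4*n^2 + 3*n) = (n^3 - 13*n^2 + 26*n + 112)/(n*(n^2 - 4*n + 3))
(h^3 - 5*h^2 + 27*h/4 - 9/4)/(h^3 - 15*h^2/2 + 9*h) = (2*h^2 - 7*h + 3)/(2*h*(h - 6))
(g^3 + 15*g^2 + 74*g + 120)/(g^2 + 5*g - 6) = (g^2 + 9*g + 20)/(g - 1)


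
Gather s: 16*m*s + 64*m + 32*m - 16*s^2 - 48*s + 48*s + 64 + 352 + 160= 16*m*s + 96*m - 16*s^2 + 576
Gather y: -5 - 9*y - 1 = -9*y - 6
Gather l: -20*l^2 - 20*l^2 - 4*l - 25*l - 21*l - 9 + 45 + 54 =-40*l^2 - 50*l + 90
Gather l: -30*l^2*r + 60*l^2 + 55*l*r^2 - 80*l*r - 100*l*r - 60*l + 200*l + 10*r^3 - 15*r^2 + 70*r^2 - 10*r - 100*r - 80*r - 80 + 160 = l^2*(60 - 30*r) + l*(55*r^2 - 180*r + 140) + 10*r^3 + 55*r^2 - 190*r + 80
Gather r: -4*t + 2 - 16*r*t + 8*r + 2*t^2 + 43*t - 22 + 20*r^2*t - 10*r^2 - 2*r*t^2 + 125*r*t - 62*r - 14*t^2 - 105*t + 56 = r^2*(20*t - 10) + r*(-2*t^2 + 109*t - 54) - 12*t^2 - 66*t + 36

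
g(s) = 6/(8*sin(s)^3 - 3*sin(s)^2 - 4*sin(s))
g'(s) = 6*(-24*sin(s)^2*cos(s) + 6*sin(s)*cos(s) + 4*cos(s))/(8*sin(s)^3 - 3*sin(s)^2 - 4*sin(s))^2 = 12*(-12*sin(s)^2 + 3*sin(s) + 2)*cos(s)/((3*sin(s) + 4*cos(2*s))^2*sin(s)^2)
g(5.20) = -1.39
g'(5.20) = -3.01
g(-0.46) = 12.38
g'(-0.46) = -77.72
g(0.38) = -4.03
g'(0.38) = 7.36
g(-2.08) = -1.46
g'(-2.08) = 3.37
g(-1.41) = -0.90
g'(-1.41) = -0.55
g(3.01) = -10.74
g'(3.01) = -83.43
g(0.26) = -5.50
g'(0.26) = 19.28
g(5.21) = -1.42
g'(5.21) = -3.17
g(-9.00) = 10.36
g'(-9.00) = 41.57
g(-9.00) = 10.36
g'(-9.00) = 41.57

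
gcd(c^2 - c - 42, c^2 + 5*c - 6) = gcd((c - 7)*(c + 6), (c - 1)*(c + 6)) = c + 6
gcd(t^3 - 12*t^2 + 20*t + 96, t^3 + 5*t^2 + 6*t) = t + 2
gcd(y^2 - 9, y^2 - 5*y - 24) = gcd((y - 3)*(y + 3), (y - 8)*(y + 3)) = y + 3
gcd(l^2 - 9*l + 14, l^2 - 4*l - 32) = 1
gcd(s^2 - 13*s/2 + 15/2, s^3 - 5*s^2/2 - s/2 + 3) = s - 3/2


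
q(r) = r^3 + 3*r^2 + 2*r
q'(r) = 3*r^2 + 6*r + 2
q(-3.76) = -18.26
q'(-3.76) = 21.85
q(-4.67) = -45.76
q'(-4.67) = 39.41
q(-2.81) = -4.12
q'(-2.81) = 8.83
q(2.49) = 39.02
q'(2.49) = 35.54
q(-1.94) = 0.11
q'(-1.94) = 1.65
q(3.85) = 109.23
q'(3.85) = 69.57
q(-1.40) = 0.34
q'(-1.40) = -0.52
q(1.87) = 20.77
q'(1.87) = 23.71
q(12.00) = 2184.00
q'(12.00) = 506.00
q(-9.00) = -504.00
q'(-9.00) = 191.00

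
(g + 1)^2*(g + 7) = g^3 + 9*g^2 + 15*g + 7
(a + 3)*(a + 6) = a^2 + 9*a + 18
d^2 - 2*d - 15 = (d - 5)*(d + 3)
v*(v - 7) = v^2 - 7*v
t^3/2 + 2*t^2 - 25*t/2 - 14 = (t/2 + 1/2)*(t - 4)*(t + 7)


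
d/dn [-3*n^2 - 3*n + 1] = -6*n - 3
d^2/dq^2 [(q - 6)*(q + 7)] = 2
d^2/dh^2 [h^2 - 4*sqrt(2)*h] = 2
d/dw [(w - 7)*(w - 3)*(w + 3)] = 3*w^2 - 14*w - 9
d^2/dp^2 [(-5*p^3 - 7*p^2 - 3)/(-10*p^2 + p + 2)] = 2*(175*p^3 + 1350*p^2 - 30*p + 91)/(1000*p^6 - 300*p^5 - 570*p^4 + 119*p^3 + 114*p^2 - 12*p - 8)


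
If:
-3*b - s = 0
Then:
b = -s/3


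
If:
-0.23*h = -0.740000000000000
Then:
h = 3.22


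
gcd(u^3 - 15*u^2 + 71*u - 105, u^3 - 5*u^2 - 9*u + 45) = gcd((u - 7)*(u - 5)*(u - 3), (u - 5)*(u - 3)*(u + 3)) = u^2 - 8*u + 15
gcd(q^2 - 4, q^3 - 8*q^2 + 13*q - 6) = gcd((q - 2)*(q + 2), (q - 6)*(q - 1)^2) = 1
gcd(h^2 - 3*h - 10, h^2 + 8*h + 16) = 1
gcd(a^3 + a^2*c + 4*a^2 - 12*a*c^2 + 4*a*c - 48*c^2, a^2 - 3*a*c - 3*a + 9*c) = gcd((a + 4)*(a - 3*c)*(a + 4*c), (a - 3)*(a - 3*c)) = a - 3*c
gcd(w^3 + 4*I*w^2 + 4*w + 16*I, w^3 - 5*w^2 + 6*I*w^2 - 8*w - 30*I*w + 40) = w^2 + 6*I*w - 8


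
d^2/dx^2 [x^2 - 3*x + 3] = 2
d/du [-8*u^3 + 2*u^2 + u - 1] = -24*u^2 + 4*u + 1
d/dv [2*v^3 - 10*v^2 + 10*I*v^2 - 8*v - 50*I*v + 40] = 6*v^2 + 20*v*(-1 + I) - 8 - 50*I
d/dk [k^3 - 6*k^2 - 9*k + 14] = 3*k^2 - 12*k - 9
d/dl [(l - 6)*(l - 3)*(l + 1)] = 3*l^2 - 16*l + 9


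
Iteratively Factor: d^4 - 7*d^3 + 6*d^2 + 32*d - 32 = (d - 4)*(d^3 - 3*d^2 - 6*d + 8) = (d - 4)*(d - 1)*(d^2 - 2*d - 8) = (d - 4)*(d - 1)*(d + 2)*(d - 4)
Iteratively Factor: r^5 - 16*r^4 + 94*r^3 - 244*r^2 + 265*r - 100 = (r - 1)*(r^4 - 15*r^3 + 79*r^2 - 165*r + 100) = (r - 5)*(r - 1)*(r^3 - 10*r^2 + 29*r - 20) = (r - 5)*(r - 4)*(r - 1)*(r^2 - 6*r + 5) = (r - 5)^2*(r - 4)*(r - 1)*(r - 1)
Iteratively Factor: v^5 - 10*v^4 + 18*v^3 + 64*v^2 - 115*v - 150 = (v - 3)*(v^4 - 7*v^3 - 3*v^2 + 55*v + 50) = (v - 5)*(v - 3)*(v^3 - 2*v^2 - 13*v - 10) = (v - 5)*(v - 3)*(v + 2)*(v^2 - 4*v - 5) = (v - 5)^2*(v - 3)*(v + 2)*(v + 1)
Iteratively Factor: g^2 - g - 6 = (g - 3)*(g + 2)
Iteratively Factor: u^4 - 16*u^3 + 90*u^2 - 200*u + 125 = (u - 1)*(u^3 - 15*u^2 + 75*u - 125) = (u - 5)*(u - 1)*(u^2 - 10*u + 25) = (u - 5)^2*(u - 1)*(u - 5)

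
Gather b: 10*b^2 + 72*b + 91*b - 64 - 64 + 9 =10*b^2 + 163*b - 119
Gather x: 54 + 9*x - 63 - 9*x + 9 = 0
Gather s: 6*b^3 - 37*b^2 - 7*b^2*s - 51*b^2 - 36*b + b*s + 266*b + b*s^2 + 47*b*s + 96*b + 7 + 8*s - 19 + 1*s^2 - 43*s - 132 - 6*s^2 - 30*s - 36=6*b^3 - 88*b^2 + 326*b + s^2*(b - 5) + s*(-7*b^2 + 48*b - 65) - 180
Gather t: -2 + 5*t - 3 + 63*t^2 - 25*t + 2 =63*t^2 - 20*t - 3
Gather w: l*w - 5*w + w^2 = w^2 + w*(l - 5)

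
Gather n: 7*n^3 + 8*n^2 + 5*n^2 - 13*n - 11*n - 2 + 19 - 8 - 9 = 7*n^3 + 13*n^2 - 24*n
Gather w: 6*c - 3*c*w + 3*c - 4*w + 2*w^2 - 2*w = 9*c + 2*w^2 + w*(-3*c - 6)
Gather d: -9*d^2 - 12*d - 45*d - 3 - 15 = -9*d^2 - 57*d - 18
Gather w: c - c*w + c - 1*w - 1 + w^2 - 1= 2*c + w^2 + w*(-c - 1) - 2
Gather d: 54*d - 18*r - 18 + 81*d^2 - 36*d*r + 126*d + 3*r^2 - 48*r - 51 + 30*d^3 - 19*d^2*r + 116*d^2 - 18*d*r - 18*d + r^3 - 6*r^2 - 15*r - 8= 30*d^3 + d^2*(197 - 19*r) + d*(162 - 54*r) + r^3 - 3*r^2 - 81*r - 77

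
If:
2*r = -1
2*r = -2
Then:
No Solution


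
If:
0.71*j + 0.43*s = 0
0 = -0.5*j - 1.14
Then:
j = -2.28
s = 3.76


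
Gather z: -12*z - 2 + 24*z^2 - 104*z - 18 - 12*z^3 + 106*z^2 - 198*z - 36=-12*z^3 + 130*z^2 - 314*z - 56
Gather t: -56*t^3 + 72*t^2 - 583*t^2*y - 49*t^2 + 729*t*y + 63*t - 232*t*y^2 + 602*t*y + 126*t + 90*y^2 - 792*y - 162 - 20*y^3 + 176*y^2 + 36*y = -56*t^3 + t^2*(23 - 583*y) + t*(-232*y^2 + 1331*y + 189) - 20*y^3 + 266*y^2 - 756*y - 162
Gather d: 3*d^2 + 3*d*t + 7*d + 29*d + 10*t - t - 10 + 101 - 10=3*d^2 + d*(3*t + 36) + 9*t + 81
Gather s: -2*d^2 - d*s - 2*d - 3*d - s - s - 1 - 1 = -2*d^2 - 5*d + s*(-d - 2) - 2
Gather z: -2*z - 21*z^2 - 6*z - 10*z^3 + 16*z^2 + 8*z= -10*z^3 - 5*z^2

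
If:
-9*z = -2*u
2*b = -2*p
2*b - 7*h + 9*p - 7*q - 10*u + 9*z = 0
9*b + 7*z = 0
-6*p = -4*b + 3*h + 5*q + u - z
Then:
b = -7*z/9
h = -443*z/84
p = 7*z/9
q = 229*z/252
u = 9*z/2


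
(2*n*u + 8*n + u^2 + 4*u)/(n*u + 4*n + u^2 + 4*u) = (2*n + u)/(n + u)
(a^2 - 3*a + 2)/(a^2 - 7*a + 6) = (a - 2)/(a - 6)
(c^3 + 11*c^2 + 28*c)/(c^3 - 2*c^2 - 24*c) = (c + 7)/(c - 6)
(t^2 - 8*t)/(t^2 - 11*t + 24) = t/(t - 3)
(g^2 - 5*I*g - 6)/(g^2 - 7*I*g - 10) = (g - 3*I)/(g - 5*I)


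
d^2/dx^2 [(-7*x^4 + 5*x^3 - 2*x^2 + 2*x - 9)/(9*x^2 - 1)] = 2*(-567*x^6 + 189*x^4 + 207*x^3 - 2283*x^2 + 69*x - 83)/(729*x^6 - 243*x^4 + 27*x^2 - 1)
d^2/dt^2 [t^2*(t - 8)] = 6*t - 16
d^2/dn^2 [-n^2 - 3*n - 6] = -2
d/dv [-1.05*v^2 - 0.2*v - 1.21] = -2.1*v - 0.2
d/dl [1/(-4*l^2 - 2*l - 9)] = 2*(4*l + 1)/(4*l^2 + 2*l + 9)^2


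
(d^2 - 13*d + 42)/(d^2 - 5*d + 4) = (d^2 - 13*d + 42)/(d^2 - 5*d + 4)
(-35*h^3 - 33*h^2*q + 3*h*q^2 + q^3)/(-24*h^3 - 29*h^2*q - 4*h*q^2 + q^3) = (-35*h^2 + 2*h*q + q^2)/(-24*h^2 - 5*h*q + q^2)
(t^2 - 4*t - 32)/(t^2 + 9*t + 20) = (t - 8)/(t + 5)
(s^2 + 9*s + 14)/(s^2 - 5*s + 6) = (s^2 + 9*s + 14)/(s^2 - 5*s + 6)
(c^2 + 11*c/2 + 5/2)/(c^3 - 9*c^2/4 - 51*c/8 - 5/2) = 4*(c + 5)/(4*c^2 - 11*c - 20)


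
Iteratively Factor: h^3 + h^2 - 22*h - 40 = (h - 5)*(h^2 + 6*h + 8) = (h - 5)*(h + 4)*(h + 2)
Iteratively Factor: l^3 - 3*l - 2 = (l + 1)*(l^2 - l - 2) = (l + 1)^2*(l - 2)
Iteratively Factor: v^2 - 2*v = (v - 2)*(v)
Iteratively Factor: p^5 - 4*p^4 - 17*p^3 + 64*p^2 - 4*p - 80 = (p - 2)*(p^4 - 2*p^3 - 21*p^2 + 22*p + 40) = (p - 2)*(p + 1)*(p^3 - 3*p^2 - 18*p + 40) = (p - 5)*(p - 2)*(p + 1)*(p^2 + 2*p - 8) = (p - 5)*(p - 2)*(p + 1)*(p + 4)*(p - 2)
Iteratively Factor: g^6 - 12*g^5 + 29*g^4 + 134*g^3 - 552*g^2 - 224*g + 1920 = (g + 3)*(g^5 - 15*g^4 + 74*g^3 - 88*g^2 - 288*g + 640) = (g - 4)*(g + 3)*(g^4 - 11*g^3 + 30*g^2 + 32*g - 160) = (g - 4)*(g + 2)*(g + 3)*(g^3 - 13*g^2 + 56*g - 80) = (g - 4)^2*(g + 2)*(g + 3)*(g^2 - 9*g + 20) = (g - 4)^3*(g + 2)*(g + 3)*(g - 5)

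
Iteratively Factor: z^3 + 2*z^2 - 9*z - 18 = (z - 3)*(z^2 + 5*z + 6) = (z - 3)*(z + 3)*(z + 2)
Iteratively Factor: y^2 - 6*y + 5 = (y - 5)*(y - 1)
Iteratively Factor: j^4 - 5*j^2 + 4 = (j - 1)*(j^3 + j^2 - 4*j - 4) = (j - 1)*(j + 1)*(j^2 - 4) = (j - 1)*(j + 1)*(j + 2)*(j - 2)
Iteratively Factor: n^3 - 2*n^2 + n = (n - 1)*(n^2 - n) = n*(n - 1)*(n - 1)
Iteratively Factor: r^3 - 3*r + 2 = (r + 2)*(r^2 - 2*r + 1) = (r - 1)*(r + 2)*(r - 1)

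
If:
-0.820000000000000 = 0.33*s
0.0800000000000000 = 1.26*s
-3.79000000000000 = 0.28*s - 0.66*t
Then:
No Solution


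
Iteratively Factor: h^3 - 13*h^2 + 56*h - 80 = (h - 4)*(h^2 - 9*h + 20) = (h - 5)*(h - 4)*(h - 4)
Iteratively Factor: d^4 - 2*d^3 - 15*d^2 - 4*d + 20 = (d - 1)*(d^3 - d^2 - 16*d - 20) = (d - 5)*(d - 1)*(d^2 + 4*d + 4) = (d - 5)*(d - 1)*(d + 2)*(d + 2)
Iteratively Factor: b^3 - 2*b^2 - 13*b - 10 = (b + 1)*(b^2 - 3*b - 10) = (b + 1)*(b + 2)*(b - 5)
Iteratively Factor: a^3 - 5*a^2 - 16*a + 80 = (a + 4)*(a^2 - 9*a + 20) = (a - 5)*(a + 4)*(a - 4)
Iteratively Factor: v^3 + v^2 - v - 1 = (v - 1)*(v^2 + 2*v + 1) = (v - 1)*(v + 1)*(v + 1)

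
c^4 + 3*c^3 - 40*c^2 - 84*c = c*(c - 6)*(c + 2)*(c + 7)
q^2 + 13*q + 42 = (q + 6)*(q + 7)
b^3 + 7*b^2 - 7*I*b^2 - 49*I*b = b*(b + 7)*(b - 7*I)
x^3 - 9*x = x*(x - 3)*(x + 3)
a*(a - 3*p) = a^2 - 3*a*p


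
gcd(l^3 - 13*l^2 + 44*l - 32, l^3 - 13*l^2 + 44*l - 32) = l^3 - 13*l^2 + 44*l - 32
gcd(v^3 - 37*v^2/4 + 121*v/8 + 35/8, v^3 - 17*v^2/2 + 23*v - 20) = v - 5/2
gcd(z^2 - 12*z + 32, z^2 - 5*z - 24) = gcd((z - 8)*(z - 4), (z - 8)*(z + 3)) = z - 8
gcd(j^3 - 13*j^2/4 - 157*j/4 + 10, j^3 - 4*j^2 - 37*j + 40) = j^2 - 3*j - 40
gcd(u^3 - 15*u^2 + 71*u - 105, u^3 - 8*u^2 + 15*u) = u^2 - 8*u + 15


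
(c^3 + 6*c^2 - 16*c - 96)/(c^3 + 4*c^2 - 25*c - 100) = (c^2 + 2*c - 24)/(c^2 - 25)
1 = 1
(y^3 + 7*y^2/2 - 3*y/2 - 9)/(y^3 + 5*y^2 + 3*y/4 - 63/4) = 2*(y + 2)/(2*y + 7)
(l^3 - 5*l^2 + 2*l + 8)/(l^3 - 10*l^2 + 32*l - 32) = (l + 1)/(l - 4)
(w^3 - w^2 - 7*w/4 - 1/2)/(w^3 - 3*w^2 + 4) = (w^2 + w + 1/4)/(w^2 - w - 2)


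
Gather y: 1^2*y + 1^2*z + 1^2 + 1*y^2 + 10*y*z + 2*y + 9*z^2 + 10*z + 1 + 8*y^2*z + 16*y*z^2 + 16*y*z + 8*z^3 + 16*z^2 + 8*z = y^2*(8*z + 1) + y*(16*z^2 + 26*z + 3) + 8*z^3 + 25*z^2 + 19*z + 2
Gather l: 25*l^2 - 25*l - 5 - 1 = 25*l^2 - 25*l - 6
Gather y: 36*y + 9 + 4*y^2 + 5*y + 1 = 4*y^2 + 41*y + 10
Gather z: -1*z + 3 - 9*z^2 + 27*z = -9*z^2 + 26*z + 3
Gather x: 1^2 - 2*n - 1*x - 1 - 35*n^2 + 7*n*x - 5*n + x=-35*n^2 + 7*n*x - 7*n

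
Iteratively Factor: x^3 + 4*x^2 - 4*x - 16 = (x + 2)*(x^2 + 2*x - 8) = (x + 2)*(x + 4)*(x - 2)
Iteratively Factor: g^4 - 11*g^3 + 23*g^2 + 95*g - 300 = (g - 4)*(g^3 - 7*g^2 - 5*g + 75) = (g - 5)*(g - 4)*(g^2 - 2*g - 15) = (g - 5)*(g - 4)*(g + 3)*(g - 5)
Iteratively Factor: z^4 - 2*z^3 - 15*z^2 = (z)*(z^3 - 2*z^2 - 15*z) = z^2*(z^2 - 2*z - 15) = z^2*(z - 5)*(z + 3)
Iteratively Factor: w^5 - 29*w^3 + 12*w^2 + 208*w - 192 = (w + 4)*(w^4 - 4*w^3 - 13*w^2 + 64*w - 48) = (w - 1)*(w + 4)*(w^3 - 3*w^2 - 16*w + 48) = (w - 3)*(w - 1)*(w + 4)*(w^2 - 16) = (w - 4)*(w - 3)*(w - 1)*(w + 4)*(w + 4)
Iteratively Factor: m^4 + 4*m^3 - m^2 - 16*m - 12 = (m + 3)*(m^3 + m^2 - 4*m - 4) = (m - 2)*(m + 3)*(m^2 + 3*m + 2) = (m - 2)*(m + 1)*(m + 3)*(m + 2)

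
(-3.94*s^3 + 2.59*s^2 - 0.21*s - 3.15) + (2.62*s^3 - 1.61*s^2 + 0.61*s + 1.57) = -1.32*s^3 + 0.98*s^2 + 0.4*s - 1.58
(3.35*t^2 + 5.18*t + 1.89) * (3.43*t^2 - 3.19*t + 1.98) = 11.4905*t^4 + 7.0809*t^3 - 3.4085*t^2 + 4.2273*t + 3.7422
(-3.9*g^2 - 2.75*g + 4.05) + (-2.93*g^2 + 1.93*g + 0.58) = -6.83*g^2 - 0.82*g + 4.63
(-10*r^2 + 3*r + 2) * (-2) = 20*r^2 - 6*r - 4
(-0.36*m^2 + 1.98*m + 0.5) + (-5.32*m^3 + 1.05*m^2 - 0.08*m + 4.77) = -5.32*m^3 + 0.69*m^2 + 1.9*m + 5.27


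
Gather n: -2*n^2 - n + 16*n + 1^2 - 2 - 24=-2*n^2 + 15*n - 25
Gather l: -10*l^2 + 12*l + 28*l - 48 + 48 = -10*l^2 + 40*l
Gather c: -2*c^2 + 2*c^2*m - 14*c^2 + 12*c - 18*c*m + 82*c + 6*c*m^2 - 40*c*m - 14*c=c^2*(2*m - 16) + c*(6*m^2 - 58*m + 80)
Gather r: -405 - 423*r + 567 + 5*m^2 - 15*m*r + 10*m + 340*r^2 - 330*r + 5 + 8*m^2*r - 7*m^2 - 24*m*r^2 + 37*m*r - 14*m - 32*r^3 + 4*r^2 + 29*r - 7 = -2*m^2 - 4*m - 32*r^3 + r^2*(344 - 24*m) + r*(8*m^2 + 22*m - 724) + 160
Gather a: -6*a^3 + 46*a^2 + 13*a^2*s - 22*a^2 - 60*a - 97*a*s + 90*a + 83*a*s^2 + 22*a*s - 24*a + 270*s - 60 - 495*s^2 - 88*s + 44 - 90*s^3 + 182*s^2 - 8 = -6*a^3 + a^2*(13*s + 24) + a*(83*s^2 - 75*s + 6) - 90*s^3 - 313*s^2 + 182*s - 24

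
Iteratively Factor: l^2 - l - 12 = (l - 4)*(l + 3)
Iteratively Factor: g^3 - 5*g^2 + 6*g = (g)*(g^2 - 5*g + 6) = g*(g - 2)*(g - 3)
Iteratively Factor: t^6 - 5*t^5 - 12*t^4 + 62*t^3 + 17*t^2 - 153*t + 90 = (t - 1)*(t^5 - 4*t^4 - 16*t^3 + 46*t^2 + 63*t - 90) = (t - 1)*(t + 2)*(t^4 - 6*t^3 - 4*t^2 + 54*t - 45) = (t - 1)*(t + 2)*(t + 3)*(t^3 - 9*t^2 + 23*t - 15) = (t - 1)^2*(t + 2)*(t + 3)*(t^2 - 8*t + 15) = (t - 5)*(t - 1)^2*(t + 2)*(t + 3)*(t - 3)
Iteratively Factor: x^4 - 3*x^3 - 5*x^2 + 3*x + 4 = (x + 1)*(x^3 - 4*x^2 - x + 4) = (x - 4)*(x + 1)*(x^2 - 1) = (x - 4)*(x - 1)*(x + 1)*(x + 1)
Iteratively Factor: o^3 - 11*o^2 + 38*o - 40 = (o - 2)*(o^2 - 9*o + 20) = (o - 5)*(o - 2)*(o - 4)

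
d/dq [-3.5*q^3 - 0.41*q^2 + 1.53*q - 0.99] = -10.5*q^2 - 0.82*q + 1.53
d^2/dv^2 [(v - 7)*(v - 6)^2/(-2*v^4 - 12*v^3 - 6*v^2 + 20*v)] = (-v^9 + 57*v^8 - 369*v^7 - 2665*v^6 + 9600*v^5 + 54576*v^4 + 23438*v^3 - 38556*v^2 - 22680*v + 25200)/(v^3*(v^9 + 18*v^8 + 117*v^7 + 294*v^6 - 9*v^5 - 1098*v^4 - 753*v^3 + 1530*v^2 + 900*v - 1000))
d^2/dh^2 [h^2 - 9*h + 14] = 2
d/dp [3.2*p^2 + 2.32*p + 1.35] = 6.4*p + 2.32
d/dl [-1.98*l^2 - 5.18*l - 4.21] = -3.96*l - 5.18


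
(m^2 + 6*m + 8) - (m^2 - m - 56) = 7*m + 64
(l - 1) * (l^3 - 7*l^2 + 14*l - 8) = l^4 - 8*l^3 + 21*l^2 - 22*l + 8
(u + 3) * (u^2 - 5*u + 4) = u^3 - 2*u^2 - 11*u + 12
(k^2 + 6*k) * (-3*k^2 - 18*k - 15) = -3*k^4 - 36*k^3 - 123*k^2 - 90*k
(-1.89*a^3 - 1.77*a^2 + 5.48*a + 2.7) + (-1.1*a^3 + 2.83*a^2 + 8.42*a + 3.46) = -2.99*a^3 + 1.06*a^2 + 13.9*a + 6.16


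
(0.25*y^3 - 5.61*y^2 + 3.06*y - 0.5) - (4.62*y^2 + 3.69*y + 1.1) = 0.25*y^3 - 10.23*y^2 - 0.63*y - 1.6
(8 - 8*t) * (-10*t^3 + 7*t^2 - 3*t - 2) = 80*t^4 - 136*t^3 + 80*t^2 - 8*t - 16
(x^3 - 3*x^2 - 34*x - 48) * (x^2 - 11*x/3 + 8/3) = x^5 - 20*x^4/3 - 61*x^3/3 + 206*x^2/3 + 256*x/3 - 128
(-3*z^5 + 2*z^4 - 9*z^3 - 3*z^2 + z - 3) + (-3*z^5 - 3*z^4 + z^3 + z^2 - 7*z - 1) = -6*z^5 - z^4 - 8*z^3 - 2*z^2 - 6*z - 4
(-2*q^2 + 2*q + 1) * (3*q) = -6*q^3 + 6*q^2 + 3*q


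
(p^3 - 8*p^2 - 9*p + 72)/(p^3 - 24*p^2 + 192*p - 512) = (p^2 - 9)/(p^2 - 16*p + 64)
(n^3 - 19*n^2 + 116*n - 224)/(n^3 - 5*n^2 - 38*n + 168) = (n - 8)/(n + 6)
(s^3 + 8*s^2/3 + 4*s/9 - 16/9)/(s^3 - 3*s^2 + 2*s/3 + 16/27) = 3*(3*s^2 + 10*s + 8)/(9*s^2 - 21*s - 8)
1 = 1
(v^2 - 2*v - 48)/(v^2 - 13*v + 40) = (v + 6)/(v - 5)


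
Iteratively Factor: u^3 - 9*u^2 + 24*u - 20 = (u - 5)*(u^2 - 4*u + 4) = (u - 5)*(u - 2)*(u - 2)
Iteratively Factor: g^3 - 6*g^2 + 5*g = (g)*(g^2 - 6*g + 5) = g*(g - 1)*(g - 5)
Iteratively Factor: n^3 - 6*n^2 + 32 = (n + 2)*(n^2 - 8*n + 16) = (n - 4)*(n + 2)*(n - 4)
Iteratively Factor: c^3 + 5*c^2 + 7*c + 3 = (c + 1)*(c^2 + 4*c + 3) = (c + 1)*(c + 3)*(c + 1)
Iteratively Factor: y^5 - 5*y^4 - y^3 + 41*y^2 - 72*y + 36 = (y - 3)*(y^4 - 2*y^3 - 7*y^2 + 20*y - 12) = (y - 3)*(y - 1)*(y^3 - y^2 - 8*y + 12) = (y - 3)*(y - 2)*(y - 1)*(y^2 + y - 6) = (y - 3)*(y - 2)*(y - 1)*(y + 3)*(y - 2)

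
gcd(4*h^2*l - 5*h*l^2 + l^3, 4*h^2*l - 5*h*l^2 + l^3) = 4*h^2*l - 5*h*l^2 + l^3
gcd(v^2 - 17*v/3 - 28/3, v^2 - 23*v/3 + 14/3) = v - 7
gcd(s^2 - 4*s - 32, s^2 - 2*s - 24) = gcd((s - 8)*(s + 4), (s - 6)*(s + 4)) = s + 4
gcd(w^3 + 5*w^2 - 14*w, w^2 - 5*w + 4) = 1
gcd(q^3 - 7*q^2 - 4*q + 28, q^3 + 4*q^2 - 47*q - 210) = q - 7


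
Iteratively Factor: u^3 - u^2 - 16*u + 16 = (u - 1)*(u^2 - 16) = (u - 1)*(u + 4)*(u - 4)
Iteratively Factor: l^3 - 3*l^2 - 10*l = (l - 5)*(l^2 + 2*l) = (l - 5)*(l + 2)*(l)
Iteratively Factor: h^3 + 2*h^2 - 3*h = (h)*(h^2 + 2*h - 3) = h*(h - 1)*(h + 3)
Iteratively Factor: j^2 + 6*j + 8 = (j + 4)*(j + 2)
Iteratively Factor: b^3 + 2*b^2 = (b)*(b^2 + 2*b) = b*(b + 2)*(b)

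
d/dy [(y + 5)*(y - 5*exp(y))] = y - (y + 5)*(5*exp(y) - 1) - 5*exp(y)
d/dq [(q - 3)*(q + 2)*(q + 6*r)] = 3*q^2 + 12*q*r - 2*q - 6*r - 6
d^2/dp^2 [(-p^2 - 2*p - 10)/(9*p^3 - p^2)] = 2*(-81*p^4 - 486*p^3 - 4806*p^2 + 718*p - 30)/(p^4*(729*p^3 - 243*p^2 + 27*p - 1))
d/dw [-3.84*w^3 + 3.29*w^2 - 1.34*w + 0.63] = -11.52*w^2 + 6.58*w - 1.34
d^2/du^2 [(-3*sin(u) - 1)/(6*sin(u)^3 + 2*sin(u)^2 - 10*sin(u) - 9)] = (432*sin(u)^7 + 432*sin(u)^6 + 216*sin(u)^5 + 1414*sin(u)^4 + 174*sin(u)^3 - 1706*sin(u)^2 - 375*sin(u) + 304)/(6*sin(u)^3 + 2*sin(u)^2 - 10*sin(u) - 9)^3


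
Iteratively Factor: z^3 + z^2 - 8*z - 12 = (z + 2)*(z^2 - z - 6) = (z + 2)^2*(z - 3)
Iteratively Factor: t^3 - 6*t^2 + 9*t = (t - 3)*(t^2 - 3*t) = t*(t - 3)*(t - 3)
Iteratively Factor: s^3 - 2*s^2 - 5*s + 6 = (s - 3)*(s^2 + s - 2) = (s - 3)*(s + 2)*(s - 1)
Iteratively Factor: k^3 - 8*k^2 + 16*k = (k - 4)*(k^2 - 4*k) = (k - 4)^2*(k)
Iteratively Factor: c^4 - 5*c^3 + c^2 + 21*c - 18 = (c - 1)*(c^3 - 4*c^2 - 3*c + 18) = (c - 3)*(c - 1)*(c^2 - c - 6) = (c - 3)*(c - 1)*(c + 2)*(c - 3)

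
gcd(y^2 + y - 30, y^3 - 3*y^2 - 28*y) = 1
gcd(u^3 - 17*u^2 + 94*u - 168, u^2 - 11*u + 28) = u^2 - 11*u + 28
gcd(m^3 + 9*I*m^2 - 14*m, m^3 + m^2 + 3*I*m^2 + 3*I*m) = m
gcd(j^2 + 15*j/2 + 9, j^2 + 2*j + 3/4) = j + 3/2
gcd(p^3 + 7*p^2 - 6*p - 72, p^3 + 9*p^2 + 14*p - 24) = p^2 + 10*p + 24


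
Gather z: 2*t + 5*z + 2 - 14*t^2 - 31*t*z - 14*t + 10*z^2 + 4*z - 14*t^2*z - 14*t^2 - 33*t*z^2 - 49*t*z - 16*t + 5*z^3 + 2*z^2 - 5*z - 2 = -28*t^2 - 28*t + 5*z^3 + z^2*(12 - 33*t) + z*(-14*t^2 - 80*t + 4)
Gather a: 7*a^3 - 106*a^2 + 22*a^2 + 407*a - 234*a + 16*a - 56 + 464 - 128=7*a^3 - 84*a^2 + 189*a + 280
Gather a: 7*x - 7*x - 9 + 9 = 0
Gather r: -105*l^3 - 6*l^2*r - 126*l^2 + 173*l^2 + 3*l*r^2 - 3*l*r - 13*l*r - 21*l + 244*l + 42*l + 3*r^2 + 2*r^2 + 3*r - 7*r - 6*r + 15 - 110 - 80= -105*l^3 + 47*l^2 + 265*l + r^2*(3*l + 5) + r*(-6*l^2 - 16*l - 10) - 175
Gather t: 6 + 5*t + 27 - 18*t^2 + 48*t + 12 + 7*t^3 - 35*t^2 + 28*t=7*t^3 - 53*t^2 + 81*t + 45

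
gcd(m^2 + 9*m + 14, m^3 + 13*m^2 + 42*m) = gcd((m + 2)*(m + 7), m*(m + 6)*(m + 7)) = m + 7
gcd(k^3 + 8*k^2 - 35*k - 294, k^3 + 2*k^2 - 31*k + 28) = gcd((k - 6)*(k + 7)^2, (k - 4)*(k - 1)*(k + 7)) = k + 7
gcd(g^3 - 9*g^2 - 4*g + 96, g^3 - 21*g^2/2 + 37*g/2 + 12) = g - 8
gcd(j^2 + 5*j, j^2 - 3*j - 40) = j + 5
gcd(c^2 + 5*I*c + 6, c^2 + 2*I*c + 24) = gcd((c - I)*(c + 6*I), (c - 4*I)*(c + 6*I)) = c + 6*I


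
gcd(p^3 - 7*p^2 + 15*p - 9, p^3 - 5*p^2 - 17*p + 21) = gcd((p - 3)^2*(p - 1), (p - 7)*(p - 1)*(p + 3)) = p - 1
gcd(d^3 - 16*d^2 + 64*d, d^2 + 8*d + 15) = 1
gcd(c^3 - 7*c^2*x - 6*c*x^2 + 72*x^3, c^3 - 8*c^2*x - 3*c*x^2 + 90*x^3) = -c^2 + 3*c*x + 18*x^2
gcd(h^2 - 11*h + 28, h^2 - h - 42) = h - 7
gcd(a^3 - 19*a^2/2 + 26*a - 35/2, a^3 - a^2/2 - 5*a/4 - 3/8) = 1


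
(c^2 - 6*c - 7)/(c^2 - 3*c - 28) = (c + 1)/(c + 4)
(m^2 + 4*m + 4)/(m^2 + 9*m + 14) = (m + 2)/(m + 7)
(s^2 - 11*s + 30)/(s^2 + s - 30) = (s - 6)/(s + 6)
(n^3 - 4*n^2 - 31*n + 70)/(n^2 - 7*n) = n + 3 - 10/n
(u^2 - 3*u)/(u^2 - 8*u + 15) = u/(u - 5)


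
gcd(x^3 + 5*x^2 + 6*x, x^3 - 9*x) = x^2 + 3*x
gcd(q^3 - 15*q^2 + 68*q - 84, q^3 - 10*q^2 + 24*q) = q - 6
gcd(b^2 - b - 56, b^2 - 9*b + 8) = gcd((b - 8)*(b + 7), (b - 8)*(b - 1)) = b - 8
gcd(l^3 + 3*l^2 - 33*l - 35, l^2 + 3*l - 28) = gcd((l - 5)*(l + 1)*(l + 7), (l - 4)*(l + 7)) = l + 7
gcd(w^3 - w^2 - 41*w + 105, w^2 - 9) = w - 3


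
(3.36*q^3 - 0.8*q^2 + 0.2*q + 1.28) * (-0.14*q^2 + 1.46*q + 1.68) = -0.4704*q^5 + 5.0176*q^4 + 4.4488*q^3 - 1.2312*q^2 + 2.2048*q + 2.1504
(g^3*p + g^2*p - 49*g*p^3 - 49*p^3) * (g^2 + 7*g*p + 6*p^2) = g^5*p + 7*g^4*p^2 + g^4*p - 43*g^3*p^3 + 7*g^3*p^2 - 343*g^2*p^4 - 43*g^2*p^3 - 294*g*p^5 - 343*g*p^4 - 294*p^5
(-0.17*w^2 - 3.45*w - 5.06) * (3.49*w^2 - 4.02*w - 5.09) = -0.5933*w^4 - 11.3571*w^3 - 2.9251*w^2 + 37.9017*w + 25.7554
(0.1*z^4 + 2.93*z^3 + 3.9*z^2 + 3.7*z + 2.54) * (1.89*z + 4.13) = 0.189*z^5 + 5.9507*z^4 + 19.4719*z^3 + 23.1*z^2 + 20.0816*z + 10.4902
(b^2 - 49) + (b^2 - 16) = 2*b^2 - 65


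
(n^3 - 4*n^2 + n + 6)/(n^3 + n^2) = 1 - 5/n + 6/n^2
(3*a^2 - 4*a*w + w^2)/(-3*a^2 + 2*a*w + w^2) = (-3*a + w)/(3*a + w)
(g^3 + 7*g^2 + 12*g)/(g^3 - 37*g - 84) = g/(g - 7)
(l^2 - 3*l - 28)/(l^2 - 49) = (l + 4)/(l + 7)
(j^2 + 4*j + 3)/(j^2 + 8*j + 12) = (j^2 + 4*j + 3)/(j^2 + 8*j + 12)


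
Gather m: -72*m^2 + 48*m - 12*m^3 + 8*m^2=-12*m^3 - 64*m^2 + 48*m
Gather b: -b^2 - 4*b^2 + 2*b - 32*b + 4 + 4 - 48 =-5*b^2 - 30*b - 40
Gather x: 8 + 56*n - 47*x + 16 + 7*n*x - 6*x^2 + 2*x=56*n - 6*x^2 + x*(7*n - 45) + 24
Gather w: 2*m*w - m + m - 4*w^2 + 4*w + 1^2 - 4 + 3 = -4*w^2 + w*(2*m + 4)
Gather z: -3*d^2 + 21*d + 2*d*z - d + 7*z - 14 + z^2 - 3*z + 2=-3*d^2 + 20*d + z^2 + z*(2*d + 4) - 12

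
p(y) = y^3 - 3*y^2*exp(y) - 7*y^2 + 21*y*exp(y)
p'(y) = -3*y^2*exp(y) + 3*y^2 + 15*y*exp(y) - 14*y + 21*exp(y)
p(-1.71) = -33.55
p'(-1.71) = 30.28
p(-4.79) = -271.92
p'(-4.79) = 134.90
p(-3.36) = -120.59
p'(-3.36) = 78.71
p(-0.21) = -4.00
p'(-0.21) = 17.43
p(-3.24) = -111.39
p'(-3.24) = 74.54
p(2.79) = 540.93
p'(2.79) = 627.36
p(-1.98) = -42.57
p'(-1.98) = 36.66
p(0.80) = 29.15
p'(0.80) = 59.89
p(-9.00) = -1296.05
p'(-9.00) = 368.96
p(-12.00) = -2736.00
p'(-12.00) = 600.00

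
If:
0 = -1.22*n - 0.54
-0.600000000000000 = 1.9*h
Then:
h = -0.32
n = -0.44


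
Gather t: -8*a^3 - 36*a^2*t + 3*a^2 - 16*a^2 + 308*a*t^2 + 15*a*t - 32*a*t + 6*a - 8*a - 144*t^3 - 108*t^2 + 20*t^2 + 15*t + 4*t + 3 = -8*a^3 - 13*a^2 - 2*a - 144*t^3 + t^2*(308*a - 88) + t*(-36*a^2 - 17*a + 19) + 3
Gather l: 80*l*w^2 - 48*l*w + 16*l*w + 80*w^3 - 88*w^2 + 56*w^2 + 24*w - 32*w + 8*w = l*(80*w^2 - 32*w) + 80*w^3 - 32*w^2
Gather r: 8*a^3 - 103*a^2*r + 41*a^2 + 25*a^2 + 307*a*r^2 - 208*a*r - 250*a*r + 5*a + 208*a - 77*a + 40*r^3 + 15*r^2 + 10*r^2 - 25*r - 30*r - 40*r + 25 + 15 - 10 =8*a^3 + 66*a^2 + 136*a + 40*r^3 + r^2*(307*a + 25) + r*(-103*a^2 - 458*a - 95) + 30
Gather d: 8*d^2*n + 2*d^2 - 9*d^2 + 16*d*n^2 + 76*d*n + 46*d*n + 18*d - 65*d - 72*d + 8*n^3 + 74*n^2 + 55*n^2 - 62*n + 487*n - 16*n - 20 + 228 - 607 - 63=d^2*(8*n - 7) + d*(16*n^2 + 122*n - 119) + 8*n^3 + 129*n^2 + 409*n - 462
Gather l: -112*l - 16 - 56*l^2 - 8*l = -56*l^2 - 120*l - 16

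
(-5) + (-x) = -x - 5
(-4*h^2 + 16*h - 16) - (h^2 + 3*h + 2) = -5*h^2 + 13*h - 18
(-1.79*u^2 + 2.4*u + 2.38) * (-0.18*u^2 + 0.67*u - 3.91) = 0.3222*u^4 - 1.6313*u^3 + 8.1785*u^2 - 7.7894*u - 9.3058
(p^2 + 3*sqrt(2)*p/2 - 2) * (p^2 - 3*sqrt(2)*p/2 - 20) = p^4 - 53*p^2/2 - 27*sqrt(2)*p + 40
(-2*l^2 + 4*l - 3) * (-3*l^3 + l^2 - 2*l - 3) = 6*l^5 - 14*l^4 + 17*l^3 - 5*l^2 - 6*l + 9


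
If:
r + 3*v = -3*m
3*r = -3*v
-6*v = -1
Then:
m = -1/9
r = -1/6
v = 1/6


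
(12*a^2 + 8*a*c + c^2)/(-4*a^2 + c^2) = (-6*a - c)/(2*a - c)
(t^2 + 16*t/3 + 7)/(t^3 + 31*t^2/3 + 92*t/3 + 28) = (t + 3)/(t^2 + 8*t + 12)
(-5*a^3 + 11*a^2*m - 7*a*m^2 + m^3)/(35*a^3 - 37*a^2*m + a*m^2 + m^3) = (-a + m)/(7*a + m)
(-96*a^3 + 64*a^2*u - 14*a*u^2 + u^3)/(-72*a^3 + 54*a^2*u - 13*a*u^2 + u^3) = (-4*a + u)/(-3*a + u)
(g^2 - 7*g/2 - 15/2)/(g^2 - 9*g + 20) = (g + 3/2)/(g - 4)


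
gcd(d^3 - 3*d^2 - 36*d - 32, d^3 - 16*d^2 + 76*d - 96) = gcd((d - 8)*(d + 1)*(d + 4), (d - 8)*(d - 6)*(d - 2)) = d - 8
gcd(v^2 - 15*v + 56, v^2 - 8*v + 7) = v - 7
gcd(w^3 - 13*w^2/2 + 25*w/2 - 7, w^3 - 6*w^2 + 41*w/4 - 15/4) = 1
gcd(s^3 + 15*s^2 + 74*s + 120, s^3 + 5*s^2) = s + 5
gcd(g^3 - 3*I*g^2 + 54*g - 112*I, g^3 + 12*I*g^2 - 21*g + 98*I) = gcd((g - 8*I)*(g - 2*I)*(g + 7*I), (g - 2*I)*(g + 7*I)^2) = g^2 + 5*I*g + 14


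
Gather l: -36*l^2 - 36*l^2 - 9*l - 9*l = -72*l^2 - 18*l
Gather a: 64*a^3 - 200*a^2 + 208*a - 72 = 64*a^3 - 200*a^2 + 208*a - 72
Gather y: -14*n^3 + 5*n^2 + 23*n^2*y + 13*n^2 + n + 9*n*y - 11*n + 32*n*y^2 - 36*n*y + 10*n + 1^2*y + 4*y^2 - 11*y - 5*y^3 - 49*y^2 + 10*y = -14*n^3 + 18*n^2 - 5*y^3 + y^2*(32*n - 45) + y*(23*n^2 - 27*n)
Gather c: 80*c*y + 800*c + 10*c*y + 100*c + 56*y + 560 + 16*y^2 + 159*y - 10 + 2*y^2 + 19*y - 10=c*(90*y + 900) + 18*y^2 + 234*y + 540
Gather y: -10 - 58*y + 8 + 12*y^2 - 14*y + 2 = 12*y^2 - 72*y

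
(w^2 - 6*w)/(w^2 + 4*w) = (w - 6)/(w + 4)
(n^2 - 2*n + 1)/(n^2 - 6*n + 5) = (n - 1)/(n - 5)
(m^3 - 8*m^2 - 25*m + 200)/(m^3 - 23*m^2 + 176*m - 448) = (m^2 - 25)/(m^2 - 15*m + 56)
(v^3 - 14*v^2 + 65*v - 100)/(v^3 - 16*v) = (v^2 - 10*v + 25)/(v*(v + 4))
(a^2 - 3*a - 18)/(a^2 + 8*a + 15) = (a - 6)/(a + 5)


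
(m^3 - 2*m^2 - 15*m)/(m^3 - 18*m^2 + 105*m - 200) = m*(m + 3)/(m^2 - 13*m + 40)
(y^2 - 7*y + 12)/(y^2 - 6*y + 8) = (y - 3)/(y - 2)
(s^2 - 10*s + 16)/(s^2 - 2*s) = (s - 8)/s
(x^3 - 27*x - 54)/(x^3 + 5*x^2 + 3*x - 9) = (x - 6)/(x - 1)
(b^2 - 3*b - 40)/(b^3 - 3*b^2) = (b^2 - 3*b - 40)/(b^2*(b - 3))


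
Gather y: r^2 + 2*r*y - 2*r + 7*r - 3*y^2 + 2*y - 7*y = r^2 + 5*r - 3*y^2 + y*(2*r - 5)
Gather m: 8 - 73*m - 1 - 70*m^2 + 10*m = -70*m^2 - 63*m + 7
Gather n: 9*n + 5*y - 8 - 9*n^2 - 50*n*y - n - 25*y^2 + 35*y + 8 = -9*n^2 + n*(8 - 50*y) - 25*y^2 + 40*y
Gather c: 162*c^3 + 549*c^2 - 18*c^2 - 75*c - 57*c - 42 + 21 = 162*c^3 + 531*c^2 - 132*c - 21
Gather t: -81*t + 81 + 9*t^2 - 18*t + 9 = 9*t^2 - 99*t + 90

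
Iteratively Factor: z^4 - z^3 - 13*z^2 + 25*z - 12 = (z - 3)*(z^3 + 2*z^2 - 7*z + 4) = (z - 3)*(z + 4)*(z^2 - 2*z + 1) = (z - 3)*(z - 1)*(z + 4)*(z - 1)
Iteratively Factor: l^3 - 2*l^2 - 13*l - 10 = (l + 2)*(l^2 - 4*l - 5) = (l - 5)*(l + 2)*(l + 1)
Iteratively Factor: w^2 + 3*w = (w)*(w + 3)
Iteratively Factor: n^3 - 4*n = (n - 2)*(n^2 + 2*n) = (n - 2)*(n + 2)*(n)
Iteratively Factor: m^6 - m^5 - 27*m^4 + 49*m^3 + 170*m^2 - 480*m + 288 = (m - 3)*(m^5 + 2*m^4 - 21*m^3 - 14*m^2 + 128*m - 96) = (m - 3)*(m + 4)*(m^4 - 2*m^3 - 13*m^2 + 38*m - 24) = (m - 3)*(m + 4)^2*(m^3 - 6*m^2 + 11*m - 6) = (m - 3)^2*(m + 4)^2*(m^2 - 3*m + 2) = (m - 3)^2*(m - 1)*(m + 4)^2*(m - 2)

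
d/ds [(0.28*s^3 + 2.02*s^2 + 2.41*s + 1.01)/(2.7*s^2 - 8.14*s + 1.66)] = (0.756*s^4 - 4.5584*s^3 - 21.5554*s^2 + 1.2524*s + 12.222)/(7.29*s^4 - 43.956*s^3 + 75.2236*s^2 - 27.0248*s + 2.7556)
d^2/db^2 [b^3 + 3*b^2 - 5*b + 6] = 6*b + 6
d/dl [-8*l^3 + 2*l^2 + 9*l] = -24*l^2 + 4*l + 9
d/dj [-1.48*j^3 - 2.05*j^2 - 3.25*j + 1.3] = -4.44*j^2 - 4.1*j - 3.25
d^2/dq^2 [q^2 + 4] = 2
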